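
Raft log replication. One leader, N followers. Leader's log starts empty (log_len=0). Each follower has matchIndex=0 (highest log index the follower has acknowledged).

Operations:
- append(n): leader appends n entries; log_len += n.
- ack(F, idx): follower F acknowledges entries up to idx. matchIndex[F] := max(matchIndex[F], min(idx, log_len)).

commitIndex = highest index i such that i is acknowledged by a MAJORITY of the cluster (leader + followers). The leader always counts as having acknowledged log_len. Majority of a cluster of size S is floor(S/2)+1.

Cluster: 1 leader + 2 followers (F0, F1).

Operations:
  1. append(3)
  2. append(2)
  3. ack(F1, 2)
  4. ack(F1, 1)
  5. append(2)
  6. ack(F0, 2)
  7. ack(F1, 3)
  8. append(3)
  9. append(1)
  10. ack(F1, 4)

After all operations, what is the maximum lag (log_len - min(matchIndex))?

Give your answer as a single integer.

Op 1: append 3 -> log_len=3
Op 2: append 2 -> log_len=5
Op 3: F1 acks idx 2 -> match: F0=0 F1=2; commitIndex=2
Op 4: F1 acks idx 1 -> match: F0=0 F1=2; commitIndex=2
Op 5: append 2 -> log_len=7
Op 6: F0 acks idx 2 -> match: F0=2 F1=2; commitIndex=2
Op 7: F1 acks idx 3 -> match: F0=2 F1=3; commitIndex=3
Op 8: append 3 -> log_len=10
Op 9: append 1 -> log_len=11
Op 10: F1 acks idx 4 -> match: F0=2 F1=4; commitIndex=4

Answer: 9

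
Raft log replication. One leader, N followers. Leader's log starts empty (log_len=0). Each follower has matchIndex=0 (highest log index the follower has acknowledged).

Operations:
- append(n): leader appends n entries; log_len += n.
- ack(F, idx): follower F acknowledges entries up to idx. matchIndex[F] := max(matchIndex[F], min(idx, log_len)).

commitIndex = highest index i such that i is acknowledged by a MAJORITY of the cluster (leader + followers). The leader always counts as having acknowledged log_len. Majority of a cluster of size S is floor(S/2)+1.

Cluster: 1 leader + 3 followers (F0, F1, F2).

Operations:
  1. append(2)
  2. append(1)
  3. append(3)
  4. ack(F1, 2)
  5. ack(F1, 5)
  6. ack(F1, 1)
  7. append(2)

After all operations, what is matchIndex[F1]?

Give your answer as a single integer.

Op 1: append 2 -> log_len=2
Op 2: append 1 -> log_len=3
Op 3: append 3 -> log_len=6
Op 4: F1 acks idx 2 -> match: F0=0 F1=2 F2=0; commitIndex=0
Op 5: F1 acks idx 5 -> match: F0=0 F1=5 F2=0; commitIndex=0
Op 6: F1 acks idx 1 -> match: F0=0 F1=5 F2=0; commitIndex=0
Op 7: append 2 -> log_len=8

Answer: 5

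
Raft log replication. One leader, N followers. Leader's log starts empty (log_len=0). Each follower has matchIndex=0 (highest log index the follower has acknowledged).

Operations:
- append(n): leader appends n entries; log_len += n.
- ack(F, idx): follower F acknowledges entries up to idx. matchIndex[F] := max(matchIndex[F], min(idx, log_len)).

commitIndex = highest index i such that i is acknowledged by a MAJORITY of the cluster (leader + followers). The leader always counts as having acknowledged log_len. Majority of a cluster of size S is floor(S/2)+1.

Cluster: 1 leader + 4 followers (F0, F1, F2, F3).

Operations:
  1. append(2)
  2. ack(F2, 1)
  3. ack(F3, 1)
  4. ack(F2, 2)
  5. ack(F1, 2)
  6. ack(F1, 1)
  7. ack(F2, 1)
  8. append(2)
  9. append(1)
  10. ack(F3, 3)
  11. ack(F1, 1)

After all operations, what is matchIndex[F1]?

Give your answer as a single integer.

Op 1: append 2 -> log_len=2
Op 2: F2 acks idx 1 -> match: F0=0 F1=0 F2=1 F3=0; commitIndex=0
Op 3: F3 acks idx 1 -> match: F0=0 F1=0 F2=1 F3=1; commitIndex=1
Op 4: F2 acks idx 2 -> match: F0=0 F1=0 F2=2 F3=1; commitIndex=1
Op 5: F1 acks idx 2 -> match: F0=0 F1=2 F2=2 F3=1; commitIndex=2
Op 6: F1 acks idx 1 -> match: F0=0 F1=2 F2=2 F3=1; commitIndex=2
Op 7: F2 acks idx 1 -> match: F0=0 F1=2 F2=2 F3=1; commitIndex=2
Op 8: append 2 -> log_len=4
Op 9: append 1 -> log_len=5
Op 10: F3 acks idx 3 -> match: F0=0 F1=2 F2=2 F3=3; commitIndex=2
Op 11: F1 acks idx 1 -> match: F0=0 F1=2 F2=2 F3=3; commitIndex=2

Answer: 2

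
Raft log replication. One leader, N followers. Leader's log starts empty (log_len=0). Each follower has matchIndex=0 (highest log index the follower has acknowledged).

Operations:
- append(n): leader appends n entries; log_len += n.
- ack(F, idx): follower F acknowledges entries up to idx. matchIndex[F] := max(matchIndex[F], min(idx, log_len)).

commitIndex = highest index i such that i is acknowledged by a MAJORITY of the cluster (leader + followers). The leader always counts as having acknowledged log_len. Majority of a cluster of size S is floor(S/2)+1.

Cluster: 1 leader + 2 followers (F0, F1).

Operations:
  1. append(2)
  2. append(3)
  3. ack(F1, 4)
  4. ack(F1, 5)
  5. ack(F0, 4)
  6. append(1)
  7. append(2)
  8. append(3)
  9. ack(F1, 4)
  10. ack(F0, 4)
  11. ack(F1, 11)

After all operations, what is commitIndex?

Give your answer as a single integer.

Op 1: append 2 -> log_len=2
Op 2: append 3 -> log_len=5
Op 3: F1 acks idx 4 -> match: F0=0 F1=4; commitIndex=4
Op 4: F1 acks idx 5 -> match: F0=0 F1=5; commitIndex=5
Op 5: F0 acks idx 4 -> match: F0=4 F1=5; commitIndex=5
Op 6: append 1 -> log_len=6
Op 7: append 2 -> log_len=8
Op 8: append 3 -> log_len=11
Op 9: F1 acks idx 4 -> match: F0=4 F1=5; commitIndex=5
Op 10: F0 acks idx 4 -> match: F0=4 F1=5; commitIndex=5
Op 11: F1 acks idx 11 -> match: F0=4 F1=11; commitIndex=11

Answer: 11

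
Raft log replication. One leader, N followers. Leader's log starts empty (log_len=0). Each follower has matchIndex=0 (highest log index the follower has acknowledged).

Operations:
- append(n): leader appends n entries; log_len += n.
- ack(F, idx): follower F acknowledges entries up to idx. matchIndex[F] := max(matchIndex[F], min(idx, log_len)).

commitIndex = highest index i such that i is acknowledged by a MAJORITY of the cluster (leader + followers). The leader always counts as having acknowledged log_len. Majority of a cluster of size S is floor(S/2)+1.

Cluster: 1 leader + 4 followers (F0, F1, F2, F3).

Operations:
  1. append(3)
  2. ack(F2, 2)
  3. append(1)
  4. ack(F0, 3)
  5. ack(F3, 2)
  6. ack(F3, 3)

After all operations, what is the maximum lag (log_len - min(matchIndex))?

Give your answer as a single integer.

Op 1: append 3 -> log_len=3
Op 2: F2 acks idx 2 -> match: F0=0 F1=0 F2=2 F3=0; commitIndex=0
Op 3: append 1 -> log_len=4
Op 4: F0 acks idx 3 -> match: F0=3 F1=0 F2=2 F3=0; commitIndex=2
Op 5: F3 acks idx 2 -> match: F0=3 F1=0 F2=2 F3=2; commitIndex=2
Op 6: F3 acks idx 3 -> match: F0=3 F1=0 F2=2 F3=3; commitIndex=3

Answer: 4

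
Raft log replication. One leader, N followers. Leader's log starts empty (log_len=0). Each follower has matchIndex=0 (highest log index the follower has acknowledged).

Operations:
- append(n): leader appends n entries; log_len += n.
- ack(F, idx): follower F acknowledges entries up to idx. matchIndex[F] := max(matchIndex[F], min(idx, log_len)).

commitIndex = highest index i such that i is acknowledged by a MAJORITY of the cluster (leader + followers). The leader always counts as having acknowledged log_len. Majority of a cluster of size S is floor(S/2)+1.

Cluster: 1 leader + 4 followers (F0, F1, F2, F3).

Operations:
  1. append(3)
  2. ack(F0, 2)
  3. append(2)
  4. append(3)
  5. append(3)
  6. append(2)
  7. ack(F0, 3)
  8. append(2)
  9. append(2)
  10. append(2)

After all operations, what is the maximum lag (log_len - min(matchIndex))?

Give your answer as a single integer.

Op 1: append 3 -> log_len=3
Op 2: F0 acks idx 2 -> match: F0=2 F1=0 F2=0 F3=0; commitIndex=0
Op 3: append 2 -> log_len=5
Op 4: append 3 -> log_len=8
Op 5: append 3 -> log_len=11
Op 6: append 2 -> log_len=13
Op 7: F0 acks idx 3 -> match: F0=3 F1=0 F2=0 F3=0; commitIndex=0
Op 8: append 2 -> log_len=15
Op 9: append 2 -> log_len=17
Op 10: append 2 -> log_len=19

Answer: 19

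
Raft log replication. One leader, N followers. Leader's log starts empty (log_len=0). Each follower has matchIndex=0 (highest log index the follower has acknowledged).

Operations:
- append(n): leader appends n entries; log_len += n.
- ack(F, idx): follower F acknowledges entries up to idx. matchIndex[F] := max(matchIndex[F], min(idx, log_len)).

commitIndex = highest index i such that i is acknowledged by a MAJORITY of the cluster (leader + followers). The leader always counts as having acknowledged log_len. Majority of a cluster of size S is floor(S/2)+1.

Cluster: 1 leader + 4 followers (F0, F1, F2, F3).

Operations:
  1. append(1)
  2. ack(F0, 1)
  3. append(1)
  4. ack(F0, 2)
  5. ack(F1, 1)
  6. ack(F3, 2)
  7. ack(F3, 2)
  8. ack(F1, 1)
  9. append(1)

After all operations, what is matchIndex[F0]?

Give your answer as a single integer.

Answer: 2

Derivation:
Op 1: append 1 -> log_len=1
Op 2: F0 acks idx 1 -> match: F0=1 F1=0 F2=0 F3=0; commitIndex=0
Op 3: append 1 -> log_len=2
Op 4: F0 acks idx 2 -> match: F0=2 F1=0 F2=0 F3=0; commitIndex=0
Op 5: F1 acks idx 1 -> match: F0=2 F1=1 F2=0 F3=0; commitIndex=1
Op 6: F3 acks idx 2 -> match: F0=2 F1=1 F2=0 F3=2; commitIndex=2
Op 7: F3 acks idx 2 -> match: F0=2 F1=1 F2=0 F3=2; commitIndex=2
Op 8: F1 acks idx 1 -> match: F0=2 F1=1 F2=0 F3=2; commitIndex=2
Op 9: append 1 -> log_len=3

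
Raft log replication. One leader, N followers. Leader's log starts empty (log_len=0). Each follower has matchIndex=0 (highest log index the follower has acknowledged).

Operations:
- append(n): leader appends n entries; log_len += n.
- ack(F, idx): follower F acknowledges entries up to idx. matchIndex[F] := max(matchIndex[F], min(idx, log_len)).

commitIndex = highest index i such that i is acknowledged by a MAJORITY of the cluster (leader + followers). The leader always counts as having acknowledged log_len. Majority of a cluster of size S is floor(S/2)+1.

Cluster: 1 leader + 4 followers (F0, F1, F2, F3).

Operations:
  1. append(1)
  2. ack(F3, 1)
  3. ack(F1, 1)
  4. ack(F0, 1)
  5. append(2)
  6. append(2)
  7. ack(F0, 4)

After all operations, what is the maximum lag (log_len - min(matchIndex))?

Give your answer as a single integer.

Op 1: append 1 -> log_len=1
Op 2: F3 acks idx 1 -> match: F0=0 F1=0 F2=0 F3=1; commitIndex=0
Op 3: F1 acks idx 1 -> match: F0=0 F1=1 F2=0 F3=1; commitIndex=1
Op 4: F0 acks idx 1 -> match: F0=1 F1=1 F2=0 F3=1; commitIndex=1
Op 5: append 2 -> log_len=3
Op 6: append 2 -> log_len=5
Op 7: F0 acks idx 4 -> match: F0=4 F1=1 F2=0 F3=1; commitIndex=1

Answer: 5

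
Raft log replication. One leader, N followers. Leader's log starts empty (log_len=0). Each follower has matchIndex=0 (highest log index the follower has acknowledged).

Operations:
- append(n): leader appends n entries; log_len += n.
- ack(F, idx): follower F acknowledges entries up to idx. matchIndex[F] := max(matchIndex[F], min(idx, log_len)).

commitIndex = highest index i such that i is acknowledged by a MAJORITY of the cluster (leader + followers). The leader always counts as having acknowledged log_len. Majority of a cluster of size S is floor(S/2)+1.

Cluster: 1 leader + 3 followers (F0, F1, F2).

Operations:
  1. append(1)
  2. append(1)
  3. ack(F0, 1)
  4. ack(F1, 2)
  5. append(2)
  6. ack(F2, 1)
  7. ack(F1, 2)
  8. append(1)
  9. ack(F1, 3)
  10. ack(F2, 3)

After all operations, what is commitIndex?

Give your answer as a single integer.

Op 1: append 1 -> log_len=1
Op 2: append 1 -> log_len=2
Op 3: F0 acks idx 1 -> match: F0=1 F1=0 F2=0; commitIndex=0
Op 4: F1 acks idx 2 -> match: F0=1 F1=2 F2=0; commitIndex=1
Op 5: append 2 -> log_len=4
Op 6: F2 acks idx 1 -> match: F0=1 F1=2 F2=1; commitIndex=1
Op 7: F1 acks idx 2 -> match: F0=1 F1=2 F2=1; commitIndex=1
Op 8: append 1 -> log_len=5
Op 9: F1 acks idx 3 -> match: F0=1 F1=3 F2=1; commitIndex=1
Op 10: F2 acks idx 3 -> match: F0=1 F1=3 F2=3; commitIndex=3

Answer: 3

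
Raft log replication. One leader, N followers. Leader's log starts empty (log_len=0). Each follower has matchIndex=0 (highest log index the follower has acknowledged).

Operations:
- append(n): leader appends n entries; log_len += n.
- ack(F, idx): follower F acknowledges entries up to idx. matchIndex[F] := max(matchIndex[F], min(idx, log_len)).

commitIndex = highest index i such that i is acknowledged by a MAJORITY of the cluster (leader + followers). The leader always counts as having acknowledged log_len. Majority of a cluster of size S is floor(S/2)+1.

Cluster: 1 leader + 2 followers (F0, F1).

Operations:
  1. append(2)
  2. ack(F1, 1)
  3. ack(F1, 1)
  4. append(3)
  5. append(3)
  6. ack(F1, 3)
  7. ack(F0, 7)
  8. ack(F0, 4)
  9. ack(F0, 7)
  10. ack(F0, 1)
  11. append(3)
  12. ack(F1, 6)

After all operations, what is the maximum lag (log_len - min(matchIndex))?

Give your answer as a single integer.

Answer: 5

Derivation:
Op 1: append 2 -> log_len=2
Op 2: F1 acks idx 1 -> match: F0=0 F1=1; commitIndex=1
Op 3: F1 acks idx 1 -> match: F0=0 F1=1; commitIndex=1
Op 4: append 3 -> log_len=5
Op 5: append 3 -> log_len=8
Op 6: F1 acks idx 3 -> match: F0=0 F1=3; commitIndex=3
Op 7: F0 acks idx 7 -> match: F0=7 F1=3; commitIndex=7
Op 8: F0 acks idx 4 -> match: F0=7 F1=3; commitIndex=7
Op 9: F0 acks idx 7 -> match: F0=7 F1=3; commitIndex=7
Op 10: F0 acks idx 1 -> match: F0=7 F1=3; commitIndex=7
Op 11: append 3 -> log_len=11
Op 12: F1 acks idx 6 -> match: F0=7 F1=6; commitIndex=7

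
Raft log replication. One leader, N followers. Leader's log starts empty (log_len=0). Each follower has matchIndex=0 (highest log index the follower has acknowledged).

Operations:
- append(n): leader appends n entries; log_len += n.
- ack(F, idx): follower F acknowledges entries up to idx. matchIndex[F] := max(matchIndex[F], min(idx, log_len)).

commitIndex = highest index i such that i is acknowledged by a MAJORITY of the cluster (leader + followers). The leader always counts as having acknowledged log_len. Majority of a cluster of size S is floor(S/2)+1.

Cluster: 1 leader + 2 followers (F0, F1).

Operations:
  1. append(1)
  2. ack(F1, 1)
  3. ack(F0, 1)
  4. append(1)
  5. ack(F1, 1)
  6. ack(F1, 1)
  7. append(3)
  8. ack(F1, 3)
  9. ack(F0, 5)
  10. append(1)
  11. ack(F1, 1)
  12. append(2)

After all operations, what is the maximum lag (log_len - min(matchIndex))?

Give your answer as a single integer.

Answer: 5

Derivation:
Op 1: append 1 -> log_len=1
Op 2: F1 acks idx 1 -> match: F0=0 F1=1; commitIndex=1
Op 3: F0 acks idx 1 -> match: F0=1 F1=1; commitIndex=1
Op 4: append 1 -> log_len=2
Op 5: F1 acks idx 1 -> match: F0=1 F1=1; commitIndex=1
Op 6: F1 acks idx 1 -> match: F0=1 F1=1; commitIndex=1
Op 7: append 3 -> log_len=5
Op 8: F1 acks idx 3 -> match: F0=1 F1=3; commitIndex=3
Op 9: F0 acks idx 5 -> match: F0=5 F1=3; commitIndex=5
Op 10: append 1 -> log_len=6
Op 11: F1 acks idx 1 -> match: F0=5 F1=3; commitIndex=5
Op 12: append 2 -> log_len=8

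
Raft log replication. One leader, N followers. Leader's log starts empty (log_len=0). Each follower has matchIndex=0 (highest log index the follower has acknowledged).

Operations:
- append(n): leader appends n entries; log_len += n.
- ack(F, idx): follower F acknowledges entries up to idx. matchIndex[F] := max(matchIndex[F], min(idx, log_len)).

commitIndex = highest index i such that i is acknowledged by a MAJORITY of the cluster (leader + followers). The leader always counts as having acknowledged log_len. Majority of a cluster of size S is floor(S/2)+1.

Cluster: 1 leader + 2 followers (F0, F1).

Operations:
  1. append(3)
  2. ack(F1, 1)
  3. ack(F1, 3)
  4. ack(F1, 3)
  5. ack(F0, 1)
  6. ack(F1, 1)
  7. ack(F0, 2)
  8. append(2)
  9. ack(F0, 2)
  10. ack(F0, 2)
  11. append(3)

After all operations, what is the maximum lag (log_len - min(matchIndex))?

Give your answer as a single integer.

Op 1: append 3 -> log_len=3
Op 2: F1 acks idx 1 -> match: F0=0 F1=1; commitIndex=1
Op 3: F1 acks idx 3 -> match: F0=0 F1=3; commitIndex=3
Op 4: F1 acks idx 3 -> match: F0=0 F1=3; commitIndex=3
Op 5: F0 acks idx 1 -> match: F0=1 F1=3; commitIndex=3
Op 6: F1 acks idx 1 -> match: F0=1 F1=3; commitIndex=3
Op 7: F0 acks idx 2 -> match: F0=2 F1=3; commitIndex=3
Op 8: append 2 -> log_len=5
Op 9: F0 acks idx 2 -> match: F0=2 F1=3; commitIndex=3
Op 10: F0 acks idx 2 -> match: F0=2 F1=3; commitIndex=3
Op 11: append 3 -> log_len=8

Answer: 6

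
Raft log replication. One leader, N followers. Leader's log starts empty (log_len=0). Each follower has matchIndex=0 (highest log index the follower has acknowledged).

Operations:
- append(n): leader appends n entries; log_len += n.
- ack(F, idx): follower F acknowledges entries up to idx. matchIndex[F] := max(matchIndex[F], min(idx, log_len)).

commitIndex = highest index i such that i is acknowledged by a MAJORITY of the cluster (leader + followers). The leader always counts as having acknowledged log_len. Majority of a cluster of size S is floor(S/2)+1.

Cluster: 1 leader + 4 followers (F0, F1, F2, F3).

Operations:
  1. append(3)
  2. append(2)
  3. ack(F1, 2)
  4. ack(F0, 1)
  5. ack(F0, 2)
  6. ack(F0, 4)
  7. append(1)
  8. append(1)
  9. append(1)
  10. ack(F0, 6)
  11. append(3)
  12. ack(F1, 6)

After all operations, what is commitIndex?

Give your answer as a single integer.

Op 1: append 3 -> log_len=3
Op 2: append 2 -> log_len=5
Op 3: F1 acks idx 2 -> match: F0=0 F1=2 F2=0 F3=0; commitIndex=0
Op 4: F0 acks idx 1 -> match: F0=1 F1=2 F2=0 F3=0; commitIndex=1
Op 5: F0 acks idx 2 -> match: F0=2 F1=2 F2=0 F3=0; commitIndex=2
Op 6: F0 acks idx 4 -> match: F0=4 F1=2 F2=0 F3=0; commitIndex=2
Op 7: append 1 -> log_len=6
Op 8: append 1 -> log_len=7
Op 9: append 1 -> log_len=8
Op 10: F0 acks idx 6 -> match: F0=6 F1=2 F2=0 F3=0; commitIndex=2
Op 11: append 3 -> log_len=11
Op 12: F1 acks idx 6 -> match: F0=6 F1=6 F2=0 F3=0; commitIndex=6

Answer: 6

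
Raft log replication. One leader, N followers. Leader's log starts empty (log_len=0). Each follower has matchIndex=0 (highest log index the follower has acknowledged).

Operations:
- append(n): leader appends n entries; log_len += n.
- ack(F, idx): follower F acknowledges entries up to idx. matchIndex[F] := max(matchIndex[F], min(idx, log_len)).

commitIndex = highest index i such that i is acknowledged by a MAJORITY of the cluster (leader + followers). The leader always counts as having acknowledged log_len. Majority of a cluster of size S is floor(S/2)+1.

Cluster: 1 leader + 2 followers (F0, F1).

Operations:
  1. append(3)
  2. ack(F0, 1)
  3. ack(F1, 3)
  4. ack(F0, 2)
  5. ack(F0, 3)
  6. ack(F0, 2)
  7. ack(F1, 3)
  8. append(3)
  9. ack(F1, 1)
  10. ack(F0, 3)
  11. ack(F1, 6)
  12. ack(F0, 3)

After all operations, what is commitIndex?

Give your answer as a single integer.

Op 1: append 3 -> log_len=3
Op 2: F0 acks idx 1 -> match: F0=1 F1=0; commitIndex=1
Op 3: F1 acks idx 3 -> match: F0=1 F1=3; commitIndex=3
Op 4: F0 acks idx 2 -> match: F0=2 F1=3; commitIndex=3
Op 5: F0 acks idx 3 -> match: F0=3 F1=3; commitIndex=3
Op 6: F0 acks idx 2 -> match: F0=3 F1=3; commitIndex=3
Op 7: F1 acks idx 3 -> match: F0=3 F1=3; commitIndex=3
Op 8: append 3 -> log_len=6
Op 9: F1 acks idx 1 -> match: F0=3 F1=3; commitIndex=3
Op 10: F0 acks idx 3 -> match: F0=3 F1=3; commitIndex=3
Op 11: F1 acks idx 6 -> match: F0=3 F1=6; commitIndex=6
Op 12: F0 acks idx 3 -> match: F0=3 F1=6; commitIndex=6

Answer: 6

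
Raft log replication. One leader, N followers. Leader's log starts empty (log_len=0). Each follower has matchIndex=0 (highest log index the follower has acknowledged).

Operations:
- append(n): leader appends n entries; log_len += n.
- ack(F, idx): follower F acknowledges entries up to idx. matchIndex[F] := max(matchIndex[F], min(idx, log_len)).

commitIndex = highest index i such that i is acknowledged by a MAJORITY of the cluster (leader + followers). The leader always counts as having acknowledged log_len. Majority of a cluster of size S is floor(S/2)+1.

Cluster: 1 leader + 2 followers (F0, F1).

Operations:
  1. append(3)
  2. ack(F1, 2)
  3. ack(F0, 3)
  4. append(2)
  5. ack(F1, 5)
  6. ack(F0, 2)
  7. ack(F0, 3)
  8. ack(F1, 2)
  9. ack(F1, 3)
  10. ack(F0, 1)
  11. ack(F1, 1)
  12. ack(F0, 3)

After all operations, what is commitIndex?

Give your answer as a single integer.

Op 1: append 3 -> log_len=3
Op 2: F1 acks idx 2 -> match: F0=0 F1=2; commitIndex=2
Op 3: F0 acks idx 3 -> match: F0=3 F1=2; commitIndex=3
Op 4: append 2 -> log_len=5
Op 5: F1 acks idx 5 -> match: F0=3 F1=5; commitIndex=5
Op 6: F0 acks idx 2 -> match: F0=3 F1=5; commitIndex=5
Op 7: F0 acks idx 3 -> match: F0=3 F1=5; commitIndex=5
Op 8: F1 acks idx 2 -> match: F0=3 F1=5; commitIndex=5
Op 9: F1 acks idx 3 -> match: F0=3 F1=5; commitIndex=5
Op 10: F0 acks idx 1 -> match: F0=3 F1=5; commitIndex=5
Op 11: F1 acks idx 1 -> match: F0=3 F1=5; commitIndex=5
Op 12: F0 acks idx 3 -> match: F0=3 F1=5; commitIndex=5

Answer: 5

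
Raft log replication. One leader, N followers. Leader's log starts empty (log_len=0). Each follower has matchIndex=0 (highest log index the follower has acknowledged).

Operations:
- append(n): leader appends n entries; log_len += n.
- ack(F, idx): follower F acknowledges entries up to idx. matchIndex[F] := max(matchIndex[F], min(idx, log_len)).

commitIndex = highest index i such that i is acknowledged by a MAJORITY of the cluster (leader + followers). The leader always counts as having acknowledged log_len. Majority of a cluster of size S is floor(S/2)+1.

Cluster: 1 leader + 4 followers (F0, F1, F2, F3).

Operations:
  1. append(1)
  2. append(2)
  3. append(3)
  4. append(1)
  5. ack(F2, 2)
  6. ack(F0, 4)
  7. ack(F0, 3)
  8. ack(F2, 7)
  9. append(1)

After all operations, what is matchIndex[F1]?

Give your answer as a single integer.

Op 1: append 1 -> log_len=1
Op 2: append 2 -> log_len=3
Op 3: append 3 -> log_len=6
Op 4: append 1 -> log_len=7
Op 5: F2 acks idx 2 -> match: F0=0 F1=0 F2=2 F3=0; commitIndex=0
Op 6: F0 acks idx 4 -> match: F0=4 F1=0 F2=2 F3=0; commitIndex=2
Op 7: F0 acks idx 3 -> match: F0=4 F1=0 F2=2 F3=0; commitIndex=2
Op 8: F2 acks idx 7 -> match: F0=4 F1=0 F2=7 F3=0; commitIndex=4
Op 9: append 1 -> log_len=8

Answer: 0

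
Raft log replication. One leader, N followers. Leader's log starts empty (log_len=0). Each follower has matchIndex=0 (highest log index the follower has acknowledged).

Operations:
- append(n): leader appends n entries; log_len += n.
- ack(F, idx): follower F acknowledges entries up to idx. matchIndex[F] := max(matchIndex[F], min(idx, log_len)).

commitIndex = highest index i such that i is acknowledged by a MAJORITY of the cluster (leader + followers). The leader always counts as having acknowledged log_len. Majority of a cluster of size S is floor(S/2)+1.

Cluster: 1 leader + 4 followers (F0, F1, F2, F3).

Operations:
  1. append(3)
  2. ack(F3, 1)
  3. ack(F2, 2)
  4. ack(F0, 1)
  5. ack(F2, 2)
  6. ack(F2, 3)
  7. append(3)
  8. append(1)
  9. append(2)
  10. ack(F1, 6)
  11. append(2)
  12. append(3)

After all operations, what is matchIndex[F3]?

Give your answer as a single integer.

Answer: 1

Derivation:
Op 1: append 3 -> log_len=3
Op 2: F3 acks idx 1 -> match: F0=0 F1=0 F2=0 F3=1; commitIndex=0
Op 3: F2 acks idx 2 -> match: F0=0 F1=0 F2=2 F3=1; commitIndex=1
Op 4: F0 acks idx 1 -> match: F0=1 F1=0 F2=2 F3=1; commitIndex=1
Op 5: F2 acks idx 2 -> match: F0=1 F1=0 F2=2 F3=1; commitIndex=1
Op 6: F2 acks idx 3 -> match: F0=1 F1=0 F2=3 F3=1; commitIndex=1
Op 7: append 3 -> log_len=6
Op 8: append 1 -> log_len=7
Op 9: append 2 -> log_len=9
Op 10: F1 acks idx 6 -> match: F0=1 F1=6 F2=3 F3=1; commitIndex=3
Op 11: append 2 -> log_len=11
Op 12: append 3 -> log_len=14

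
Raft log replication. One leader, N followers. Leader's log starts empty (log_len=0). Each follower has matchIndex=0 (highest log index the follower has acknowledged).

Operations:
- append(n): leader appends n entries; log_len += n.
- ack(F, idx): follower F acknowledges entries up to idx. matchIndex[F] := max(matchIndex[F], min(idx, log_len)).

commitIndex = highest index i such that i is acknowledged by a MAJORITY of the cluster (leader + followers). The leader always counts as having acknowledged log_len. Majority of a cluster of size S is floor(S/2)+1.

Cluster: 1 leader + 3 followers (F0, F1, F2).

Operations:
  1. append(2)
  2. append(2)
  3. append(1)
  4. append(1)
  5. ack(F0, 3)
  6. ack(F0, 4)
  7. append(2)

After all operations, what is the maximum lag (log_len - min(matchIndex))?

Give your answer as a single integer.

Op 1: append 2 -> log_len=2
Op 2: append 2 -> log_len=4
Op 3: append 1 -> log_len=5
Op 4: append 1 -> log_len=6
Op 5: F0 acks idx 3 -> match: F0=3 F1=0 F2=0; commitIndex=0
Op 6: F0 acks idx 4 -> match: F0=4 F1=0 F2=0; commitIndex=0
Op 7: append 2 -> log_len=8

Answer: 8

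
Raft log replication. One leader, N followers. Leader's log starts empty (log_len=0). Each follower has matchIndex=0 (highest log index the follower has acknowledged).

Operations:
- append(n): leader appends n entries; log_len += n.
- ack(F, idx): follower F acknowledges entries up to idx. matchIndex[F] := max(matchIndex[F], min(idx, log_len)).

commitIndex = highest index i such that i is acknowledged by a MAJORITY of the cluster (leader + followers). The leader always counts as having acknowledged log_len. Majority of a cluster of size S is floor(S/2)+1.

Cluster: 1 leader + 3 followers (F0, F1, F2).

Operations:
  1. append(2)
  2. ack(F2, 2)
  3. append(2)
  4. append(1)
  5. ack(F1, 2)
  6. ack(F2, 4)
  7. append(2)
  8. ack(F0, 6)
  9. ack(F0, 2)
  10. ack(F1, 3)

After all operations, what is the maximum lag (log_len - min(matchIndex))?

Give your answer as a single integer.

Answer: 4

Derivation:
Op 1: append 2 -> log_len=2
Op 2: F2 acks idx 2 -> match: F0=0 F1=0 F2=2; commitIndex=0
Op 3: append 2 -> log_len=4
Op 4: append 1 -> log_len=5
Op 5: F1 acks idx 2 -> match: F0=0 F1=2 F2=2; commitIndex=2
Op 6: F2 acks idx 4 -> match: F0=0 F1=2 F2=4; commitIndex=2
Op 7: append 2 -> log_len=7
Op 8: F0 acks idx 6 -> match: F0=6 F1=2 F2=4; commitIndex=4
Op 9: F0 acks idx 2 -> match: F0=6 F1=2 F2=4; commitIndex=4
Op 10: F1 acks idx 3 -> match: F0=6 F1=3 F2=4; commitIndex=4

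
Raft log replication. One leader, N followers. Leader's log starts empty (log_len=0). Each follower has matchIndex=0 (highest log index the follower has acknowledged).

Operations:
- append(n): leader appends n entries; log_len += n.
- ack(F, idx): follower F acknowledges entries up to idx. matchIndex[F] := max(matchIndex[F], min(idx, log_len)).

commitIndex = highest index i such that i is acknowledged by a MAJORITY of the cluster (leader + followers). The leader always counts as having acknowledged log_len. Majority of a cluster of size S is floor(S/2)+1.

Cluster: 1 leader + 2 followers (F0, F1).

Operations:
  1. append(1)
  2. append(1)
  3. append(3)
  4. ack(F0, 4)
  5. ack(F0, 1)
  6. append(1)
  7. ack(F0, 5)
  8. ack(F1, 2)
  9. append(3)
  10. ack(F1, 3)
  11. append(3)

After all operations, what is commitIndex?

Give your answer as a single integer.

Op 1: append 1 -> log_len=1
Op 2: append 1 -> log_len=2
Op 3: append 3 -> log_len=5
Op 4: F0 acks idx 4 -> match: F0=4 F1=0; commitIndex=4
Op 5: F0 acks idx 1 -> match: F0=4 F1=0; commitIndex=4
Op 6: append 1 -> log_len=6
Op 7: F0 acks idx 5 -> match: F0=5 F1=0; commitIndex=5
Op 8: F1 acks idx 2 -> match: F0=5 F1=2; commitIndex=5
Op 9: append 3 -> log_len=9
Op 10: F1 acks idx 3 -> match: F0=5 F1=3; commitIndex=5
Op 11: append 3 -> log_len=12

Answer: 5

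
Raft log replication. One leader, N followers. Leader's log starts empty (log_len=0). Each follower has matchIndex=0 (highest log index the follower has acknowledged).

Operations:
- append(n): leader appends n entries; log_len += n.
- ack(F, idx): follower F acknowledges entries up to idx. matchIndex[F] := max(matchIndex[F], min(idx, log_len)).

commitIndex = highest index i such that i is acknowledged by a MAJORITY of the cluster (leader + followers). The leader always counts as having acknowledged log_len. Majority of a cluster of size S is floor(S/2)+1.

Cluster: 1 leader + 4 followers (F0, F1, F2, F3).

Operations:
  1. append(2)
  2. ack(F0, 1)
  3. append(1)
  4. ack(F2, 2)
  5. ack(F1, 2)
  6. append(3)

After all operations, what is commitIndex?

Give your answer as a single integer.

Answer: 2

Derivation:
Op 1: append 2 -> log_len=2
Op 2: F0 acks idx 1 -> match: F0=1 F1=0 F2=0 F3=0; commitIndex=0
Op 3: append 1 -> log_len=3
Op 4: F2 acks idx 2 -> match: F0=1 F1=0 F2=2 F3=0; commitIndex=1
Op 5: F1 acks idx 2 -> match: F0=1 F1=2 F2=2 F3=0; commitIndex=2
Op 6: append 3 -> log_len=6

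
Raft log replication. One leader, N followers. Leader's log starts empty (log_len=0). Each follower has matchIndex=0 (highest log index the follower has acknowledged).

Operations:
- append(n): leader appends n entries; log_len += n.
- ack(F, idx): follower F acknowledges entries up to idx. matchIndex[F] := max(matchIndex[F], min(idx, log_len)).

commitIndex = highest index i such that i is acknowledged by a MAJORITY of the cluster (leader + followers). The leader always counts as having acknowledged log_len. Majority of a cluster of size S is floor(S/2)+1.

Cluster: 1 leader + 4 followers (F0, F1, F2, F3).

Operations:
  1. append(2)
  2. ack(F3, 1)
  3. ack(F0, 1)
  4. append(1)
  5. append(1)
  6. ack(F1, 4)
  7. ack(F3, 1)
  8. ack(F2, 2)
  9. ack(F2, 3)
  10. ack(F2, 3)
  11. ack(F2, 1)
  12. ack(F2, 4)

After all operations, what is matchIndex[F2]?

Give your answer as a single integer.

Answer: 4

Derivation:
Op 1: append 2 -> log_len=2
Op 2: F3 acks idx 1 -> match: F0=0 F1=0 F2=0 F3=1; commitIndex=0
Op 3: F0 acks idx 1 -> match: F0=1 F1=0 F2=0 F3=1; commitIndex=1
Op 4: append 1 -> log_len=3
Op 5: append 1 -> log_len=4
Op 6: F1 acks idx 4 -> match: F0=1 F1=4 F2=0 F3=1; commitIndex=1
Op 7: F3 acks idx 1 -> match: F0=1 F1=4 F2=0 F3=1; commitIndex=1
Op 8: F2 acks idx 2 -> match: F0=1 F1=4 F2=2 F3=1; commitIndex=2
Op 9: F2 acks idx 3 -> match: F0=1 F1=4 F2=3 F3=1; commitIndex=3
Op 10: F2 acks idx 3 -> match: F0=1 F1=4 F2=3 F3=1; commitIndex=3
Op 11: F2 acks idx 1 -> match: F0=1 F1=4 F2=3 F3=1; commitIndex=3
Op 12: F2 acks idx 4 -> match: F0=1 F1=4 F2=4 F3=1; commitIndex=4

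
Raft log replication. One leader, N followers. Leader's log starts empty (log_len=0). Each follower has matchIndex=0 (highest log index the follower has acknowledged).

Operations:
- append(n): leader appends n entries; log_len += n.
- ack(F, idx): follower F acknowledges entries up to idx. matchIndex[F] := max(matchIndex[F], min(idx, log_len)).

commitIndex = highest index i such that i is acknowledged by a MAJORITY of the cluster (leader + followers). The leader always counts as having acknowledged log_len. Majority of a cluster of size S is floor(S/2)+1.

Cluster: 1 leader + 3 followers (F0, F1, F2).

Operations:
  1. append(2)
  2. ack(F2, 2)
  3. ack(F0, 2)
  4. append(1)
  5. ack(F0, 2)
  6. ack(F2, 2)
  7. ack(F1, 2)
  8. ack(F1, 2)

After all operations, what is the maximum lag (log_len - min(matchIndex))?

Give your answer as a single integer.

Op 1: append 2 -> log_len=2
Op 2: F2 acks idx 2 -> match: F0=0 F1=0 F2=2; commitIndex=0
Op 3: F0 acks idx 2 -> match: F0=2 F1=0 F2=2; commitIndex=2
Op 4: append 1 -> log_len=3
Op 5: F0 acks idx 2 -> match: F0=2 F1=0 F2=2; commitIndex=2
Op 6: F2 acks idx 2 -> match: F0=2 F1=0 F2=2; commitIndex=2
Op 7: F1 acks idx 2 -> match: F0=2 F1=2 F2=2; commitIndex=2
Op 8: F1 acks idx 2 -> match: F0=2 F1=2 F2=2; commitIndex=2

Answer: 1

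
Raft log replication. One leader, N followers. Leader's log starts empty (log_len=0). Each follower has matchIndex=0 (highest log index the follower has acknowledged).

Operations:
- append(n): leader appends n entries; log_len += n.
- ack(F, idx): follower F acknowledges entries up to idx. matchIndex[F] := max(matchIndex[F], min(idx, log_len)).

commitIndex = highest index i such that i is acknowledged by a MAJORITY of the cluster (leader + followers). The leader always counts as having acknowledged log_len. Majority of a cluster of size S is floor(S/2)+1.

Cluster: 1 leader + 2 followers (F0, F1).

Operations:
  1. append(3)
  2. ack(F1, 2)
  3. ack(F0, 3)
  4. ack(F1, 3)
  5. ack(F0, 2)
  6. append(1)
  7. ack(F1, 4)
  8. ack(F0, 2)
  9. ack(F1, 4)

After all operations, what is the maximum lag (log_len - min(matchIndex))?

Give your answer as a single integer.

Answer: 1

Derivation:
Op 1: append 3 -> log_len=3
Op 2: F1 acks idx 2 -> match: F0=0 F1=2; commitIndex=2
Op 3: F0 acks idx 3 -> match: F0=3 F1=2; commitIndex=3
Op 4: F1 acks idx 3 -> match: F0=3 F1=3; commitIndex=3
Op 5: F0 acks idx 2 -> match: F0=3 F1=3; commitIndex=3
Op 6: append 1 -> log_len=4
Op 7: F1 acks idx 4 -> match: F0=3 F1=4; commitIndex=4
Op 8: F0 acks idx 2 -> match: F0=3 F1=4; commitIndex=4
Op 9: F1 acks idx 4 -> match: F0=3 F1=4; commitIndex=4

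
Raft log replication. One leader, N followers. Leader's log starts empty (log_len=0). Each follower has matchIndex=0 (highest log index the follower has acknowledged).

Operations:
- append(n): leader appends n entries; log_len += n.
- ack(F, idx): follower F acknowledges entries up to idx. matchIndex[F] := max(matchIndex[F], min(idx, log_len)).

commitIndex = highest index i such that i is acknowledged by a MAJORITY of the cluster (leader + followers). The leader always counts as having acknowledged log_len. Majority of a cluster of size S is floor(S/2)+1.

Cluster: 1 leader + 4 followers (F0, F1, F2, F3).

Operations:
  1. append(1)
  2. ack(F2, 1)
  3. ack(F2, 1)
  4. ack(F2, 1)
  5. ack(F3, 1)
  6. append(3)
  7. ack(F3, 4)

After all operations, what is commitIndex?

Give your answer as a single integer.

Answer: 1

Derivation:
Op 1: append 1 -> log_len=1
Op 2: F2 acks idx 1 -> match: F0=0 F1=0 F2=1 F3=0; commitIndex=0
Op 3: F2 acks idx 1 -> match: F0=0 F1=0 F2=1 F3=0; commitIndex=0
Op 4: F2 acks idx 1 -> match: F0=0 F1=0 F2=1 F3=0; commitIndex=0
Op 5: F3 acks idx 1 -> match: F0=0 F1=0 F2=1 F3=1; commitIndex=1
Op 6: append 3 -> log_len=4
Op 7: F3 acks idx 4 -> match: F0=0 F1=0 F2=1 F3=4; commitIndex=1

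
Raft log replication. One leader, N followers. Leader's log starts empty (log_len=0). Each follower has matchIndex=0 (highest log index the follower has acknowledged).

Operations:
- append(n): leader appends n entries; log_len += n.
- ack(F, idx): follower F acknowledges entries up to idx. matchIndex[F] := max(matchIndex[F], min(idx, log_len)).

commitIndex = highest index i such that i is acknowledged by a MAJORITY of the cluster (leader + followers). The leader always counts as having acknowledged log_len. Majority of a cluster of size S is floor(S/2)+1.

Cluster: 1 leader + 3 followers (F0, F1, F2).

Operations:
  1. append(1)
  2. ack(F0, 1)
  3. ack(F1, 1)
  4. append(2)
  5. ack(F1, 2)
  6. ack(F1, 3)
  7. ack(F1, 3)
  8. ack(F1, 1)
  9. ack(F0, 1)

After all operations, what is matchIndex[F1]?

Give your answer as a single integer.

Op 1: append 1 -> log_len=1
Op 2: F0 acks idx 1 -> match: F0=1 F1=0 F2=0; commitIndex=0
Op 3: F1 acks idx 1 -> match: F0=1 F1=1 F2=0; commitIndex=1
Op 4: append 2 -> log_len=3
Op 5: F1 acks idx 2 -> match: F0=1 F1=2 F2=0; commitIndex=1
Op 6: F1 acks idx 3 -> match: F0=1 F1=3 F2=0; commitIndex=1
Op 7: F1 acks idx 3 -> match: F0=1 F1=3 F2=0; commitIndex=1
Op 8: F1 acks idx 1 -> match: F0=1 F1=3 F2=0; commitIndex=1
Op 9: F0 acks idx 1 -> match: F0=1 F1=3 F2=0; commitIndex=1

Answer: 3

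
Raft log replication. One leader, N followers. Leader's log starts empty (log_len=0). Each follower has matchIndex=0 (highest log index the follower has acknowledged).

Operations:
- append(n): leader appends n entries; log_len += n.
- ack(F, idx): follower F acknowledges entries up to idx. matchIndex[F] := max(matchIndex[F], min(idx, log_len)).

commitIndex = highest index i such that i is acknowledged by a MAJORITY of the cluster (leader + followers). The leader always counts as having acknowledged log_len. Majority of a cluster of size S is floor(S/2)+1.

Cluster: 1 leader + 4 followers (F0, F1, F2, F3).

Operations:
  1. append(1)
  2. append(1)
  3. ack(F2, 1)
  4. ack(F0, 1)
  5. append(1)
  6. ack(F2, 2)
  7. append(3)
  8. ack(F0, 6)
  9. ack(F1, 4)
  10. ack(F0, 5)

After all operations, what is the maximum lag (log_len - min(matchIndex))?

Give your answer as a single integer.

Op 1: append 1 -> log_len=1
Op 2: append 1 -> log_len=2
Op 3: F2 acks idx 1 -> match: F0=0 F1=0 F2=1 F3=0; commitIndex=0
Op 4: F0 acks idx 1 -> match: F0=1 F1=0 F2=1 F3=0; commitIndex=1
Op 5: append 1 -> log_len=3
Op 6: F2 acks idx 2 -> match: F0=1 F1=0 F2=2 F3=0; commitIndex=1
Op 7: append 3 -> log_len=6
Op 8: F0 acks idx 6 -> match: F0=6 F1=0 F2=2 F3=0; commitIndex=2
Op 9: F1 acks idx 4 -> match: F0=6 F1=4 F2=2 F3=0; commitIndex=4
Op 10: F0 acks idx 5 -> match: F0=6 F1=4 F2=2 F3=0; commitIndex=4

Answer: 6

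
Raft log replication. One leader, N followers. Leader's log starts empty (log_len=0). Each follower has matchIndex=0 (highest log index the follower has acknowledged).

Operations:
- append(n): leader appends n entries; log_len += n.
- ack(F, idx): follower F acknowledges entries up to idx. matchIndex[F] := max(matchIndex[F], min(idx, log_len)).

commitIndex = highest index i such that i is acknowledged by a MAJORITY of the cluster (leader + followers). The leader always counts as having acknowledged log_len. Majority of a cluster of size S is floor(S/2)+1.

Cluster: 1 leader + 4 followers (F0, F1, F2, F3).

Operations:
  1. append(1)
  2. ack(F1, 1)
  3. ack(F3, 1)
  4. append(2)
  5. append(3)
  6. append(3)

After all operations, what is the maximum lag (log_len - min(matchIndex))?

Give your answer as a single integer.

Answer: 9

Derivation:
Op 1: append 1 -> log_len=1
Op 2: F1 acks idx 1 -> match: F0=0 F1=1 F2=0 F3=0; commitIndex=0
Op 3: F3 acks idx 1 -> match: F0=0 F1=1 F2=0 F3=1; commitIndex=1
Op 4: append 2 -> log_len=3
Op 5: append 3 -> log_len=6
Op 6: append 3 -> log_len=9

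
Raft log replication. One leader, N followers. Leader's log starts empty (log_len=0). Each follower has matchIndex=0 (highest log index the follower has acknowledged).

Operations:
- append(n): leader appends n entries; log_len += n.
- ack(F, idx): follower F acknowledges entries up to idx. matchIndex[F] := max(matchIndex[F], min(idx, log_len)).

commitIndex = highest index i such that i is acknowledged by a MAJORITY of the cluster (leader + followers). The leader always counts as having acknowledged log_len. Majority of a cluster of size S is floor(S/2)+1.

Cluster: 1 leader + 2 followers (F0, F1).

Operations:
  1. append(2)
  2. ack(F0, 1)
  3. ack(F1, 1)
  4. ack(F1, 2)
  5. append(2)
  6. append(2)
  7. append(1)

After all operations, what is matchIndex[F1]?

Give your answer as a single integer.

Op 1: append 2 -> log_len=2
Op 2: F0 acks idx 1 -> match: F0=1 F1=0; commitIndex=1
Op 3: F1 acks idx 1 -> match: F0=1 F1=1; commitIndex=1
Op 4: F1 acks idx 2 -> match: F0=1 F1=2; commitIndex=2
Op 5: append 2 -> log_len=4
Op 6: append 2 -> log_len=6
Op 7: append 1 -> log_len=7

Answer: 2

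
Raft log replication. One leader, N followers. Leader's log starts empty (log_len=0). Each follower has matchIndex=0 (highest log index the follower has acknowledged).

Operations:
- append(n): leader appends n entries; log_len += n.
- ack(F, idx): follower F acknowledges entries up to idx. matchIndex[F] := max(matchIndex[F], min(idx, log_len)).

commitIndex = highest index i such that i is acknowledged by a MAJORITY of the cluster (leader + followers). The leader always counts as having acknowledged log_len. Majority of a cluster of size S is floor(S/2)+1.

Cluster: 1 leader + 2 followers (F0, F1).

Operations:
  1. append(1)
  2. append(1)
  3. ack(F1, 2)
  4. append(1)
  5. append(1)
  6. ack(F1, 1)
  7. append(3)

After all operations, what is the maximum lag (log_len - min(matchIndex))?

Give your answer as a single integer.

Op 1: append 1 -> log_len=1
Op 2: append 1 -> log_len=2
Op 3: F1 acks idx 2 -> match: F0=0 F1=2; commitIndex=2
Op 4: append 1 -> log_len=3
Op 5: append 1 -> log_len=4
Op 6: F1 acks idx 1 -> match: F0=0 F1=2; commitIndex=2
Op 7: append 3 -> log_len=7

Answer: 7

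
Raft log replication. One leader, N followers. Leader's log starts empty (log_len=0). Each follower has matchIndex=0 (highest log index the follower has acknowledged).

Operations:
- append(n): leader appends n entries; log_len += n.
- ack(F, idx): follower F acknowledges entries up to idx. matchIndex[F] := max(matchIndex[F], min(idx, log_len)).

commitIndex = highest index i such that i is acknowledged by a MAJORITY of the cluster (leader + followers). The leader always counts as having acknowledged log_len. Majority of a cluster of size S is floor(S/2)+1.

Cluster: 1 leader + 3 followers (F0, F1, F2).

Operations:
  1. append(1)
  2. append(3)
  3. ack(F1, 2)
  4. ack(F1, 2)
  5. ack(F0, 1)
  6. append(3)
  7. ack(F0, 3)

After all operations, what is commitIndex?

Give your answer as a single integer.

Op 1: append 1 -> log_len=1
Op 2: append 3 -> log_len=4
Op 3: F1 acks idx 2 -> match: F0=0 F1=2 F2=0; commitIndex=0
Op 4: F1 acks idx 2 -> match: F0=0 F1=2 F2=0; commitIndex=0
Op 5: F0 acks idx 1 -> match: F0=1 F1=2 F2=0; commitIndex=1
Op 6: append 3 -> log_len=7
Op 7: F0 acks idx 3 -> match: F0=3 F1=2 F2=0; commitIndex=2

Answer: 2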